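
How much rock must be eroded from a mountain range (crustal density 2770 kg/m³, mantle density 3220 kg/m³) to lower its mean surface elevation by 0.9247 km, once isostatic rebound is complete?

6.62 km

Net drop Δ = e − u = e − e ρ_c/ρ_m = e (ρ_m − ρ_c)/ρ_m.
e = Δ ρ_m/(ρ_m − ρ_c) = 0.9247 km × 3220/450 = 6.62 km.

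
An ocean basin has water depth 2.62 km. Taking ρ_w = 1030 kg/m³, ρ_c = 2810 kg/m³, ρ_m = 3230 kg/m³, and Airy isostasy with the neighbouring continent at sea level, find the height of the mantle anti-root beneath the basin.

11.1 km

Isostatic balance requires: replacing crust with seawater at the top is compensated by replacing crust with mantle at the base: d (ρ_c − ρ_w) = a (ρ_m − ρ_c).
a = d (ρ_c − ρ_w)/(ρ_m − ρ_c) = 2.62 km × 1780/420 = 11.1 km.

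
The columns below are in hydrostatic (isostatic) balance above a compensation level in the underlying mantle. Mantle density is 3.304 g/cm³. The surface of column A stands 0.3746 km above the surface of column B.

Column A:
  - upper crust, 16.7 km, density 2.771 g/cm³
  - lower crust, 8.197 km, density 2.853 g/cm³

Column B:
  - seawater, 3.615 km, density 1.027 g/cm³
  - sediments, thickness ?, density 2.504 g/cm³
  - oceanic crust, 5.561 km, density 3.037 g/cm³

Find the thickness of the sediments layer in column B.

Take the compensation level at the base of the deeper column (depth z_c below the surface of column A) and equate Σ ρ_i t_i down to z_c; mantle fills any gap and the z_c terms cancel.
Column A: 16.7×2.771 + 8.197×2.853 + (z_c − 24.897)×3.304
Column B: 0.3746×0 + 3.615×1.027 + x×2.504 + 5.561×3.037 + (z_c − 0.3746 − 9.176 − x)×3.304
The z_c×3.304 term appears on both sides and cancels. Collect the known terms of each column as K = Σ(ρt)_known − 3.304 × (depth of known layers): K_A = 69.661741 − 3.304×24.897 = −12.597947; K_B = 20.601362 − 3.304×(0.3746 + 9.176) = −10.9538204.
Balance: K_A = K_B − x×(3.304 − 2.504), so x = (K_B − K_A)/(3.304 − 2.504) = 1.64413/0.8 = 2.06 km.

2.06 km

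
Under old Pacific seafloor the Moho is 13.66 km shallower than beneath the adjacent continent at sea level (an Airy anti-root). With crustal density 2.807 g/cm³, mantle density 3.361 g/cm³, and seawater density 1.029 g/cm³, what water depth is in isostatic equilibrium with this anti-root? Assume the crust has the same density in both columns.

Replacing a thickness d of crust by seawater at the top must be balanced by replacing crust with mantle at the base: d (ρ_c − ρ_w) = a (ρ_m − ρ_c).
d = a (ρ_m − ρ_c)/(ρ_c − ρ_w) = 13.66 km × 0.554/1.778 = 4.26 km.

4.26 km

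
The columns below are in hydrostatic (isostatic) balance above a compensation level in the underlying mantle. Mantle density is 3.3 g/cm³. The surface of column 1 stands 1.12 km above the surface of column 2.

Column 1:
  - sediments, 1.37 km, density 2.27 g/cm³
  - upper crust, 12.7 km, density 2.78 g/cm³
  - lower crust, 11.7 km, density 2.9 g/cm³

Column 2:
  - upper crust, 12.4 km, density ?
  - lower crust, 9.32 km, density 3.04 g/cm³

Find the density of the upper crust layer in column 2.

2.77 g/cm³

Take the compensation level at the base of the deeper column (depth z_c below the surface of column 1) and equate Σ ρ_i t_i down to z_c; mantle fills any gap and the z_c terms cancel.
Column 1: 1.37×2.27 + 12.7×2.78 + 11.7×2.9 + (z_c − 25.77)×3.3
Column 2: 1.12×0 + 12.4×ρ + 9.32×3.04 + (z_c − 1.12 − 21.72)×3.3
The z_c×3.3 term appears on both sides and cancels. Collect the known terms of each column as K = Σ(ρt)_known − 3.3 × (depth of known layers): K_1 = 72.3459 − 3.3×25.77 = −12.6951; K_2 = 28.3328 − 3.3×(1.12 + 21.72) = −47.0392.
Balance: K_1 = K_2 + 12.4×ρ, so ρ = (K_1 − K_2)/12.4 = 34.3441/12.4 = 2.77 g/cm³.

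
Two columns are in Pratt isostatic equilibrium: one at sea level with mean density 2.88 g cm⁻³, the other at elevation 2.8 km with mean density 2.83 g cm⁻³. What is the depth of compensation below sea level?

158 km

ρ_ref D = ρ (D + h) → D (ρ_ref − ρ) = ρ h.
D = ρ h/(ρ_ref − ρ) = 2.83 × 2.8 km/(2.88 − 2.83) = 158 km.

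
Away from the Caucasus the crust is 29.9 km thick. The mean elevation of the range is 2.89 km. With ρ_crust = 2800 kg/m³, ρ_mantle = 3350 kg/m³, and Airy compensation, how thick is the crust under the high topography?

47.5 km

Root depth r = h ρ_c / (ρ_m − ρ_c) = 2.89 km × 2800 / 550 = 14.71 km.
Total thickness = T + h + r = 29.9 km + 2.89 km + 14.71 km = 47.5 km.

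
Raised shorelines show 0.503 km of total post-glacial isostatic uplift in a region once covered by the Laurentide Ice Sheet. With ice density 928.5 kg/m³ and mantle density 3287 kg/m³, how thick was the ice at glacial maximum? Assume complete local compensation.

1.78 km

u = t ρ_ice/ρ_m → t = u ρ_m/ρ_ice = 0.503 km × 3287/928.5 = 1.78 km.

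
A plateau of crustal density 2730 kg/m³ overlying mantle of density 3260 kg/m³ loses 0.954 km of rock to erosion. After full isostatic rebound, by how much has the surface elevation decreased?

Rebound u = e ρ_c/ρ_m = 0.954 km × 2730/3260 = 0.7989 km.
Net surface drop = e − u = 0.954 km − 0.7989 km = e (ρ_m − ρ_c)/ρ_m = 0.155 km.

0.155 km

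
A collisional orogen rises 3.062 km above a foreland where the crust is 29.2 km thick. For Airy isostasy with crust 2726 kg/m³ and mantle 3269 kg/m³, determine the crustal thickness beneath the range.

47.6 km

Root depth r = h ρ_c / (ρ_m − ρ_c) = 3.062 km × 2726 / 543 = 15.37 km.
Total thickness = T + h + r = 29.2 km + 3.062 km + 15.37 km = 47.6 km.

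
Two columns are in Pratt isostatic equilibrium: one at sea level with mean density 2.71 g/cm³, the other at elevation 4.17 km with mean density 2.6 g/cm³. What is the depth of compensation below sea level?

98.6 km

ρ_ref D = ρ (D + h) → D (ρ_ref − ρ) = ρ h.
D = ρ h/(ρ_ref − ρ) = 2.6 × 4.17 km/(2.71 − 2.6) = 98.6 km.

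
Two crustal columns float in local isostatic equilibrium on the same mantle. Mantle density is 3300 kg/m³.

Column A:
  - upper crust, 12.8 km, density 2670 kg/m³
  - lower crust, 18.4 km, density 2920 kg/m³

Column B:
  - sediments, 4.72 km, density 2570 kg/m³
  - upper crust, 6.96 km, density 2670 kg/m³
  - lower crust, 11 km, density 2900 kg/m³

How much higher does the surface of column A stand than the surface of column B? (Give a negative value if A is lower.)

For any compensation level in the mantle, the mantle terms cancel and isostasy reduces to e = (Σt_A − Σt_B) − (Σ(ρt)_A − Σ(ρt)_B) / ρ_m.
Σt_A = 31.2 km; Σt_B = 22.68 km; Σ(ρt)_A = 87904; Σ(ρt)_B = 62613.6 (in km·kg/m³).
e = (31.2 − 22.68) − (87904 − 62613.6) / 3300 = 0.856 km.

0.856 km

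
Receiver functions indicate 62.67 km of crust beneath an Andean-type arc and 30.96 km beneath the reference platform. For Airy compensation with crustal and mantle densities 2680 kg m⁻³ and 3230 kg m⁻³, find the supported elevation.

Excess crust Δ = 62.67 km − 30.96 km = 31.71 km, split between elevation h and root r with h + r = Δ.
Airy balance ρ_c h = (ρ_m − ρ_c) r gives r = h ρ_c/(ρ_m − ρ_c), so h (1 + ρ_c/(ρ_m − ρ_c)) = Δ, i.e. h = Δ (ρ_m − ρ_c)/ρ_m.
h = 31.71 km × 550/3230 = 5.4 km.

5.4 km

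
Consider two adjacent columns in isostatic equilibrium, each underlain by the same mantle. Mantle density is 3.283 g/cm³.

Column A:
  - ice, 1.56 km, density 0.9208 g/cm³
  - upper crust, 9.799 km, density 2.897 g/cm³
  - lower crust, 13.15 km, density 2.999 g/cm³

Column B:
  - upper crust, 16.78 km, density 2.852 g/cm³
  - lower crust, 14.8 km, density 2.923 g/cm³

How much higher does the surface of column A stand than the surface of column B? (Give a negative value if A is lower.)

For any compensation level in the mantle, the mantle terms cancel and isostasy reduces to e = (Σt_A − Σt_B) − (Σ(ρt)_A − Σ(ρt)_B) / ρ_m.
Σt_A = 24.509 km; Σt_B = 31.58 km; Σ(ρt)_A = 69.261001; Σ(ρt)_B = 91.11696 (in km·g/cm³).
e = (24.509 − 31.58) − (69.261001 − 91.11696) / 3.283 = −0.414 km.

−0.414 km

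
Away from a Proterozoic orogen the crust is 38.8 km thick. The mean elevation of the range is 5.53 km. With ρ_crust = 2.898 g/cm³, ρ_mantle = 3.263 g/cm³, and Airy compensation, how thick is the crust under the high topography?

88.2 km

Root depth r = h ρ_c / (ρ_m − ρ_c) = 5.53 km × 2.898 / 0.365 = 43.91 km.
Total thickness = T + h + r = 38.8 km + 5.53 km + 43.91 km = 88.2 km.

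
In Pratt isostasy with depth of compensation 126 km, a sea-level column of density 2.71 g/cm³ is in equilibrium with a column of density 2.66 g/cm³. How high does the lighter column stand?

ρ_ref D = ρ (D + h) → h = D (ρ_ref − ρ)/ρ.
h = 126 km × (2.71 − 2.66)/2.66 = 2.37 km.

2.37 km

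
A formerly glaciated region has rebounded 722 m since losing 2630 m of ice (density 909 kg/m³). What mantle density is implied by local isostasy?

ρ_m = ρ_ice t / u = 909 × 2630 m/722 m = 3310 kg/m³.

3310 kg/m³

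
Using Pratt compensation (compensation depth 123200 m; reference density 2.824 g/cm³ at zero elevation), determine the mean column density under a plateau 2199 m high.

Pratt balance: ρ_ref D = ρ (D + h).
ρ = ρ_ref D/(D + h) = 2.824 × 123200 m/(123200 m + 2199 m) = 2.77 g/cm³.

2.77 g/cm³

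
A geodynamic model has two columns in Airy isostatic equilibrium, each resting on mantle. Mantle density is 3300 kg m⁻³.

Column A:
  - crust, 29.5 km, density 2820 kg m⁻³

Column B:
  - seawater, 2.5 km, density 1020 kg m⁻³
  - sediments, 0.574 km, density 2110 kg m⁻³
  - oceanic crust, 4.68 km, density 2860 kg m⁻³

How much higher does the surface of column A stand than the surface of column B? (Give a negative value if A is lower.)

1.73 km

For any compensation level in the mantle, the mantle terms cancel and isostasy reduces to e = (Σt_A − Σt_B) − (Σ(ρt)_A − Σ(ρt)_B) / ρ_m.
Σt_A = 29.5 km; Σt_B = 7.754 km; Σ(ρt)_A = 83190; Σ(ρt)_B = 17145.94 (in km·kg m⁻³).
e = (29.5 − 7.754) − (83190 − 17145.94) / 3300 = 1.73 km.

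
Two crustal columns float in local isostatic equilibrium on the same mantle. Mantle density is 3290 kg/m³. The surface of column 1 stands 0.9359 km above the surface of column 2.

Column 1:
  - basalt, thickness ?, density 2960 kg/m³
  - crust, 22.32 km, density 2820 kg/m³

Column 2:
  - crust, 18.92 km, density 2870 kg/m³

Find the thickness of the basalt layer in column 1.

1.62 km

Take the compensation level at the base of the deeper column (depth z_c below the surface of column 1) and equate Σ ρ_i t_i down to z_c; mantle fills any gap and the z_c terms cancel.
Column 1: x×2960 + 22.32×2820 + (z_c − 22.32 − x)×3290
Column 2: 0.9359×0 + 18.92×2870 + (z_c − 0.9359 − 18.92)×3290
The z_c×3290 term appears on both sides and cancels. Collect the known terms of each column as K = Σ(ρt)_known − 3290 × (depth of known layers): K_1 = 62942.4 − 3290×22.32 = −10490.4; K_2 = 54300.4 − 3290×(0.9359 + 18.92) = −11025.511.
Balance: K_1 − x×(3290 − 2960) = K_2, so x = (K_1 − K_2)/(3290 − 2960) = 535.111/330 = 1.62 km.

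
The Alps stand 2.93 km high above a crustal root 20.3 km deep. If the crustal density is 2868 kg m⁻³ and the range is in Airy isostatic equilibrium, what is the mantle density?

Airy balance: ρ_c h = (ρ_m − ρ_c) r → ρ_m = ρ_c (1 + h/r).
ρ_m = 2868 × (1 + 2.93 km/20.3 km) = 3280 kg m⁻³.

3280 kg m⁻³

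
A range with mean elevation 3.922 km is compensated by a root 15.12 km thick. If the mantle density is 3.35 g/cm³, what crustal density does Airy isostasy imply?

2.66 g/cm³

ρ_c h = (ρ_m − ρ_c) r → ρ_c (h + r) = ρ_m r → ρ_c = ρ_m r / (h + r).
ρ_c = 3.35 × 15.12 km / (3.922 km + 15.12 km) = 2.66 g/cm³.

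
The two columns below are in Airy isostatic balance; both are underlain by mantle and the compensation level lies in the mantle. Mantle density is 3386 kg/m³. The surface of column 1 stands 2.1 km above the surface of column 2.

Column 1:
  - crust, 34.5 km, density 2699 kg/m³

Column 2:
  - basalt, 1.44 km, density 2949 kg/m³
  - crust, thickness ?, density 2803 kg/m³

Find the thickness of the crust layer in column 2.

27.4 km

Take the compensation level at the base of the deeper column (depth z_c below the surface of column 1) and equate Σ ρ_i t_i down to z_c; mantle fills any gap and the z_c terms cancel.
Column 1: 34.5×2699 + (z_c − 34.5)×3386
Column 2: 2.1×0 + 1.44×2949 + x×2803 + (z_c − 2.1 − 1.44 − x)×3386
The z_c×3386 term appears on both sides and cancels. Collect the known terms of each column as K = Σ(ρt)_known − 3386 × (depth of known layers): K_1 = 93115.5 − 3386×34.5 = −23701.5; K_2 = 4246.56 − 3386×(2.1 + 1.44) = −7739.88.
Balance: K_1 = K_2 − x×(3386 − 2803), so x = (K_2 − K_1)/(3386 − 2803) = 15961.6/583 = 27.4 km.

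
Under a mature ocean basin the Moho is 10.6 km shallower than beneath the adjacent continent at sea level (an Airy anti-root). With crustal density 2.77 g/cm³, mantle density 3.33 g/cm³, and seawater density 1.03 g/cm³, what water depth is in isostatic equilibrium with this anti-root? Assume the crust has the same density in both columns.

Replacing a thickness d of crust by seawater at the top must be balanced by replacing crust with mantle at the base: d (ρ_c − ρ_w) = a (ρ_m − ρ_c).
d = a (ρ_m − ρ_c)/(ρ_c − ρ_w) = 10.6 km × 0.56/1.74 = 3.41 km.

3.41 km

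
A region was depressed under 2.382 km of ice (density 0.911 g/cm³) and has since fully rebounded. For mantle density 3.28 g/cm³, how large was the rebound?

Removing the load lets mantle flow back in; uplift u satisfies ρ_ice t = ρ_m u.
u = t ρ_ice/ρ_m = 2.382 km × 0.911/3.28 = 0.662 km.

0.662 km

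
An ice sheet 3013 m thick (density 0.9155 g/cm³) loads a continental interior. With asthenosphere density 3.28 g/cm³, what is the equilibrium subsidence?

Equating mass per unit area of the two columns: the ice load ρ_ice t is balanced by mantle displaced below, ρ_m s.
s = t ρ_ice / ρ_m = 3013 m × 0.9155/3.28 = 841 m.

841 m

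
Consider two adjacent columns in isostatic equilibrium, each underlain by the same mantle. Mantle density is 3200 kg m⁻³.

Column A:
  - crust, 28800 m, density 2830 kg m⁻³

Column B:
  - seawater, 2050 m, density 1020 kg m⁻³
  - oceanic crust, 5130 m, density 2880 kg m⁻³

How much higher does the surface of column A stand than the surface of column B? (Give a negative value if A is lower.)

1420 m

For any compensation level in the mantle, the mantle terms cancel and isostasy reduces to e = (Σt_A − Σt_B) − (Σ(ρt)_A − Σ(ρt)_B) / ρ_m.
Σt_A = 28800 m; Σt_B = 7180 m; Σ(ρt)_A = 81504000; Σ(ρt)_B = 16865400 (in m·kg m⁻³).
e = (28800 − 7180) − (81504000 − 16865400) / 3200 = 1420 m.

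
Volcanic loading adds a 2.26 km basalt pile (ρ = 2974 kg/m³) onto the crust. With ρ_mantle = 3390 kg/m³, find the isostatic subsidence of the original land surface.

Subaerial loading: s = t ρ_load / ρ_m.
s = 2.26 km × 2974/3390 = 1.98 km.

1.98 km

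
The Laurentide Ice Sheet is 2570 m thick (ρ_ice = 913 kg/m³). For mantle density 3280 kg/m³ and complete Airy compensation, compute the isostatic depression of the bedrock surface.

715 m

For local isostatic compensation: the ice load ρ_ice t is balanced by mantle displaced below, ρ_m s.
s = t ρ_ice / ρ_m = 2570 m × 913/3280 = 715 m.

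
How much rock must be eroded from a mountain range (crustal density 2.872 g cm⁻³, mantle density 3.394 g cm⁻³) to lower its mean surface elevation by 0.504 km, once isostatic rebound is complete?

3.28 km

Net drop Δ = e − u = e − e ρ_c/ρ_m = e (ρ_m − ρ_c)/ρ_m.
e = Δ ρ_m/(ρ_m − ρ_c) = 0.504 km × 3.394/0.522 = 3.28 km.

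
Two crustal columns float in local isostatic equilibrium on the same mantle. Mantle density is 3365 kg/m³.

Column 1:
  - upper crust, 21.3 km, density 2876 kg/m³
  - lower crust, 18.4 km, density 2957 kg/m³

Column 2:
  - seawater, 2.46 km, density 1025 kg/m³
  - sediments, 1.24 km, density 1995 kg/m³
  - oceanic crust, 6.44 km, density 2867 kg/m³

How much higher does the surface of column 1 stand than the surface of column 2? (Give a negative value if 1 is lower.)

2.16 km

For any compensation level in the mantle, the mantle terms cancel and isostasy reduces to e = (Σt_1 − Σt_2) − (Σ(ρt)_1 − Σ(ρt)_2) / ρ_m.
Σt_1 = 39.7 km; Σt_2 = 10.14 km; Σ(ρt)_1 = 115667.6; Σ(ρt)_2 = 23458.78 (in km·kg/m³).
e = (39.7 − 10.14) − (115667.6 − 23458.78) / 3365 = 2.16 km.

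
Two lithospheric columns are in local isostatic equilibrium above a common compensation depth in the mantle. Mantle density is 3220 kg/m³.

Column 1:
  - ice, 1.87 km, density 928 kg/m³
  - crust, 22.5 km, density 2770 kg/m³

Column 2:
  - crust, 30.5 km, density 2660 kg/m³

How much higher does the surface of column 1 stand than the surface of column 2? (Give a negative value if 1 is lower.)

For any compensation level in the mantle, the mantle terms cancel and isostasy reduces to e = (Σt_1 − Σt_2) − (Σ(ρt)_1 − Σ(ρt)_2) / ρ_m.
Σt_1 = 24.37 km; Σt_2 = 30.5 km; Σ(ρt)_1 = 64060.36; Σ(ρt)_2 = 81130 (in km·kg/m³).
e = (24.37 − 30.5) − (64060.36 − 81130) / 3220 = −0.829 km.

−0.829 km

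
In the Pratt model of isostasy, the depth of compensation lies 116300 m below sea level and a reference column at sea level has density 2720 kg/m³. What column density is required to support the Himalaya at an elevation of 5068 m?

Pratt balance: ρ_ref D = ρ (D + h).
ρ = ρ_ref D/(D + h) = 2720 × 116300 m/(116300 m + 5068 m) = 2610 kg/m³.

2610 kg/m³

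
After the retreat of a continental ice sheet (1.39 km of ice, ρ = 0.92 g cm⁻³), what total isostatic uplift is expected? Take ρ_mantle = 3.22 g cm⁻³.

Removing the load lets mantle flow back in; uplift u satisfies ρ_ice t = ρ_m u.
u = t ρ_ice/ρ_m = 1.39 km × 0.92/3.22 = 0.397 km.

0.397 km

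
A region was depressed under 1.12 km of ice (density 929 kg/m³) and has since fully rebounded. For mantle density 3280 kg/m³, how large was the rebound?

Removing the load lets mantle flow back in; uplift u satisfies ρ_ice t = ρ_m u.
u = t ρ_ice/ρ_m = 1.12 km × 929/3280 = 0.317 km.

0.317 km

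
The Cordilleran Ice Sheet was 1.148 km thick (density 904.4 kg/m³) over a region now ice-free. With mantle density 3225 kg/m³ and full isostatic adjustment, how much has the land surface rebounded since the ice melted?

0.322 km

Removing the load lets mantle flow back in; uplift u satisfies ρ_ice t = ρ_m u.
u = t ρ_ice/ρ_m = 1.148 km × 904.4/3225 = 0.322 km.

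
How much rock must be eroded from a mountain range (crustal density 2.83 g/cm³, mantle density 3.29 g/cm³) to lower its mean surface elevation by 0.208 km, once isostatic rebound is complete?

1.49 km

Net drop Δ = e − u = e − e ρ_c/ρ_m = e (ρ_m − ρ_c)/ρ_m.
e = Δ ρ_m/(ρ_m − ρ_c) = 0.208 km × 3.29/0.46 = 1.49 km.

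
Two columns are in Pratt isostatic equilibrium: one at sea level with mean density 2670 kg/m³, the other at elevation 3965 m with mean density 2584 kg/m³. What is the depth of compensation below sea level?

ρ_ref D = ρ (D + h) → D (ρ_ref − ρ) = ρ h.
D = ρ h/(ρ_ref − ρ) = 2584 × 3965 m/(2670 − 2584) = 119000 m.

119000 m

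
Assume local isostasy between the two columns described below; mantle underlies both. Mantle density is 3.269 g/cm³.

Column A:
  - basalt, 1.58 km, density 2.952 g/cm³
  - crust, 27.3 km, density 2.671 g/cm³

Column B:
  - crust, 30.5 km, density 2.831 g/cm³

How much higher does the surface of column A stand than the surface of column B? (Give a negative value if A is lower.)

1.06 km

For any compensation level in the mantle, the mantle terms cancel and isostasy reduces to e = (Σt_A − Σt_B) − (Σ(ρt)_A − Σ(ρt)_B) / ρ_m.
Σt_A = 28.88 km; Σt_B = 30.5 km; Σ(ρt)_A = 77.58246; Σ(ρt)_B = 86.3455 (in km·g/cm³).
e = (28.88 − 30.5) − (77.58246 − 86.3455) / 3.269 = 1.06 km.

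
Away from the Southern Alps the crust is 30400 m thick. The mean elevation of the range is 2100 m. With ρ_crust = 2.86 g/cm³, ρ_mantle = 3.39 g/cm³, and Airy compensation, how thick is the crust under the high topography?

43800 m

Root depth r = h ρ_c / (ρ_m − ρ_c) = 2100 m × 2.86 / 0.53 = 11330 m.
Total thickness = T + h + r = 30400 m + 2100 m + 11330 m = 43800 m.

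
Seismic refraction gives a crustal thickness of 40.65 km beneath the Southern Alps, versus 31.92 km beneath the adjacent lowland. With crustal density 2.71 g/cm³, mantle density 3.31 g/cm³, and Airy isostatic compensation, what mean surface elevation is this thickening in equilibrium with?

1.58 km

Excess crust Δ = 40.65 km − 31.92 km = 8.73 km, split between elevation h and root r with h + r = Δ.
Airy balance ρ_c h = (ρ_m − ρ_c) r gives r = h ρ_c/(ρ_m − ρ_c), so h (1 + ρ_c/(ρ_m − ρ_c)) = Δ, i.e. h = Δ (ρ_m − ρ_c)/ρ_m.
h = 8.73 km × 0.6/3.31 = 1.58 km.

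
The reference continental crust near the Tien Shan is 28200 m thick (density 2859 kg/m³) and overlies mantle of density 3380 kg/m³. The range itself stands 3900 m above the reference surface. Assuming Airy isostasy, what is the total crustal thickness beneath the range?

53500 m

Root depth r = h ρ_c / (ρ_m − ρ_c) = 3900 m × 2859 / 521 = 21400 m.
Total thickness = T + h + r = 28200 m + 3900 m + 21400 m = 53500 m.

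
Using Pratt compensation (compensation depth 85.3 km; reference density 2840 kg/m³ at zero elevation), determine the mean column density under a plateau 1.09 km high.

2800 kg/m³

Pratt balance: ρ_ref D = ρ (D + h).
ρ = ρ_ref D/(D + h) = 2840 × 85.3 km/(85.3 km + 1.09 km) = 2800 kg/m³.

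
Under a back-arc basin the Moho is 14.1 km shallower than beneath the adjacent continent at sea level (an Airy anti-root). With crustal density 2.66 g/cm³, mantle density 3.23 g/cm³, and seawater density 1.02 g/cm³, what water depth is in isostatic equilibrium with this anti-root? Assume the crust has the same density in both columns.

4.9 km

Replacing a thickness d of crust by seawater at the top must be balanced by replacing crust with mantle at the base: d (ρ_c − ρ_w) = a (ρ_m − ρ_c).
d = a (ρ_m − ρ_c)/(ρ_c − ρ_w) = 14.1 km × 0.57/1.64 = 4.9 km.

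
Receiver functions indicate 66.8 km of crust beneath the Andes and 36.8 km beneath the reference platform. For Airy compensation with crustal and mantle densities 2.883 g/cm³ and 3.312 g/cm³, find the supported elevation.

Excess crust Δ = 66.8 km − 36.8 km = 30 km, split between elevation h and root r with h + r = Δ.
Airy balance ρ_c h = (ρ_m − ρ_c) r gives r = h ρ_c/(ρ_m − ρ_c), so h (1 + ρ_c/(ρ_m − ρ_c)) = Δ, i.e. h = Δ (ρ_m − ρ_c)/ρ_m.
h = 30 km × 0.429/3.312 = 3.89 km.

3.89 km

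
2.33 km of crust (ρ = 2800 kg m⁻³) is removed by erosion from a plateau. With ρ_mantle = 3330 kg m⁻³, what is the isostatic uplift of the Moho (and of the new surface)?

Unloading: uplift u = e ρ_c/ρ_m = 2.33 km × 2800/3330 = 1.96 km.

1.96 km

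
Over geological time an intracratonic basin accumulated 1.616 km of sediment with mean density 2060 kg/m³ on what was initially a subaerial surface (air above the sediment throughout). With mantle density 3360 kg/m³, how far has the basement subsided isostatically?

0.991 km

Subaerial load: s = t ρ_sed / ρ_m = 1.616 km × 2060/3360 = 0.991 km.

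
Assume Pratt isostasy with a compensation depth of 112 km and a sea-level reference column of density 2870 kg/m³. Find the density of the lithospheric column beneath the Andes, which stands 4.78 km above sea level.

Pratt balance: ρ_ref D = ρ (D + h).
ρ = ρ_ref D/(D + h) = 2870 × 112 km/(112 km + 4.78 km) = 2750 kg/m³.

2750 kg/m³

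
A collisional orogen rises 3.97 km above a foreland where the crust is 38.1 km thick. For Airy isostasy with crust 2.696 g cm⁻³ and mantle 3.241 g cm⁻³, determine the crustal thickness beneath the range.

Root depth r = h ρ_c / (ρ_m − ρ_c) = 3.97 km × 2.696 / 0.545 = 19.64 km.
Total thickness = T + h + r = 38.1 km + 3.97 km + 19.64 km = 61.7 km.

61.7 km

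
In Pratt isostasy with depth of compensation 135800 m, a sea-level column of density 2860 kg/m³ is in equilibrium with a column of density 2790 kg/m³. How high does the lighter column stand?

3410 m

ρ_ref D = ρ (D + h) → h = D (ρ_ref − ρ)/ρ.
h = 135800 m × (2860 − 2790)/2790 = 3410 m.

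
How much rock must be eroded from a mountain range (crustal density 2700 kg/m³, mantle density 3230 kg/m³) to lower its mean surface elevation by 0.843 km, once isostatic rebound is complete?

5.14 km

Net drop Δ = e − u = e − e ρ_c/ρ_m = e (ρ_m − ρ_c)/ρ_m.
e = Δ ρ_m/(ρ_m − ρ_c) = 0.843 km × 3230/530 = 5.14 km.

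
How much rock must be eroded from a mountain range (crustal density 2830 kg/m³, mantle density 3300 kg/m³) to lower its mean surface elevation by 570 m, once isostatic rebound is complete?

Net drop Δ = e − u = e − e ρ_c/ρ_m = e (ρ_m − ρ_c)/ρ_m.
e = Δ ρ_m/(ρ_m − ρ_c) = 570 m × 3300/470 = 4000 m.

4000 m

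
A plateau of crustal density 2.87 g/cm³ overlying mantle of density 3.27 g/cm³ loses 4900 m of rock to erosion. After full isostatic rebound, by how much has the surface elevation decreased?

Rebound u = e ρ_c/ρ_m = 4900 m × 2.87/3.27 = 4301 m.
Net surface drop = e − u = 4900 m − 4301 m = e (ρ_m − ρ_c)/ρ_m = 599 m.

599 m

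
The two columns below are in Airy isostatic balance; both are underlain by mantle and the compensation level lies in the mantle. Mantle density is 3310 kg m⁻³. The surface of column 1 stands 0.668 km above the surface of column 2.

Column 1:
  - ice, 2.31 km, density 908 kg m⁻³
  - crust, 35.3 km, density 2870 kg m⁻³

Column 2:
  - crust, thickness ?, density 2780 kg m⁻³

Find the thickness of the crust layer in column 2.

35.6 km

Take the compensation level at the base of the deeper column (depth z_c below the surface of column 1) and equate Σ ρ_i t_i down to z_c; mantle fills any gap and the z_c terms cancel.
Column 1: 2.31×908 + 35.3×2870 + (z_c − 37.61)×3310
Column 2: 0.668×0 + x×2780 + (z_c − 0.668 − 0 − x)×3310
The z_c×3310 term appears on both sides and cancels. Collect the known terms of each column as K = Σ(ρt)_known − 3310 × (depth of known layers): K_1 = 103408.48 − 3310×37.61 = −21080.62; K_2 = 0 − 3310×(0.668 + 0) = −2211.08.
Balance: K_1 = K_2 − x×(3310 − 2780), so x = (K_2 − K_1)/(3310 − 2780) = 18869.5/530 = 35.6 km.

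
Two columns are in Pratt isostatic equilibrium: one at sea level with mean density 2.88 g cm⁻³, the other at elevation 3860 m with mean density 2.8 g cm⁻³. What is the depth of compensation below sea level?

ρ_ref D = ρ (D + h) → D (ρ_ref − ρ) = ρ h.
D = ρ h/(ρ_ref − ρ) = 2.8 × 3860 m/(2.88 − 2.8) = 135000 m.

135000 m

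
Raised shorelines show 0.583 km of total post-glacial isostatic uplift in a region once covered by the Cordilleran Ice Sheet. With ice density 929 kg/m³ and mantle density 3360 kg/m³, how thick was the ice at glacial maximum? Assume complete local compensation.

2.11 km

u = t ρ_ice/ρ_m → t = u ρ_m/ρ_ice = 0.583 km × 3360/929 = 2.11 km.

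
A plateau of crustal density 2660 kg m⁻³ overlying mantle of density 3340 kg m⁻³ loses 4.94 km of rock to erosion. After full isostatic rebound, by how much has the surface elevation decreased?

Rebound u = e ρ_c/ρ_m = 4.94 km × 2660/3340 = 3.934 km.
Net surface drop = e − u = 4.94 km − 3.934 km = e (ρ_m − ρ_c)/ρ_m = 1.01 km.

1.01 km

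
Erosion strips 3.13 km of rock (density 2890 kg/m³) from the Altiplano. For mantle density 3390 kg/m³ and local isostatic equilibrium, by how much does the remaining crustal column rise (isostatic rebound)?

Unloading: uplift u = e ρ_c/ρ_m = 3.13 km × 2890/3390 = 2.67 km.

2.67 km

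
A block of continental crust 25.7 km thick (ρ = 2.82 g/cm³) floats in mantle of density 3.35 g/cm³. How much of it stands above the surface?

4.07 km

Floating equilibrium: submerged depth d = t ρ_obj/ρ_fluid = 25.7 km × 2.82/3.35 = 21.63 km.
Freeboard = t − d = 25.7 km − 21.63 km = 4.07 km.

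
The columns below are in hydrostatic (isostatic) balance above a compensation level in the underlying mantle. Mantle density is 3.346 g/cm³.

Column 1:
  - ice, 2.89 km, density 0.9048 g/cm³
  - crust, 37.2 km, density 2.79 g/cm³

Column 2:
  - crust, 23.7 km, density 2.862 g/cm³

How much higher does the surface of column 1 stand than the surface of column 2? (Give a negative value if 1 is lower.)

For any compensation level in the mantle, the mantle terms cancel and isostasy reduces to e = (Σt_1 − Σt_2) − (Σ(ρt)_1 − Σ(ρt)_2) / ρ_m.
Σt_1 = 40.09 km; Σt_2 = 23.7 km; Σ(ρt)_1 = 106.402872; Σ(ρt)_2 = 67.8294 (in km·g/cm³).
e = (40.09 − 23.7) − (106.402872 − 67.8294) / 3.346 = 4.86 km.

4.86 km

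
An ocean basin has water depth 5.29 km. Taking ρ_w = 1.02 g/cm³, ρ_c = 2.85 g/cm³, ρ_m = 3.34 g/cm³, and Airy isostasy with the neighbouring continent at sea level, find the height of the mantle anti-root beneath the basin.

For local isostatic compensation: replacing crust with seawater at the top is compensated by replacing crust with mantle at the base: d (ρ_c − ρ_w) = a (ρ_m − ρ_c).
a = d (ρ_c − ρ_w)/(ρ_m − ρ_c) = 5.29 km × 1.83/0.49 = 19.8 km.

19.8 km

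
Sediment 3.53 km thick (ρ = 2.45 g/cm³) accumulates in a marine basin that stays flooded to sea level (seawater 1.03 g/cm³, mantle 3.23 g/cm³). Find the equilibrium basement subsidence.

2.28 km

Submarine loading: the sediment displaces seawater, and the subsidence is in turn flooded, so s (ρ_m − ρ_w) = t (ρ_sed − ρ_w).
s = 3.53 km × (2.45 − 1.03) / (3.23 − 1.03) = 2.28 km.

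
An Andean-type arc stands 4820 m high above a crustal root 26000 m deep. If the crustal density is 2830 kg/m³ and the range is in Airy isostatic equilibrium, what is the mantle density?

3350 kg/m³

Airy balance: ρ_c h = (ρ_m − ρ_c) r → ρ_m = ρ_c (1 + h/r).
ρ_m = 2830 × (1 + 4820 m/26000 m) = 3350 kg/m³.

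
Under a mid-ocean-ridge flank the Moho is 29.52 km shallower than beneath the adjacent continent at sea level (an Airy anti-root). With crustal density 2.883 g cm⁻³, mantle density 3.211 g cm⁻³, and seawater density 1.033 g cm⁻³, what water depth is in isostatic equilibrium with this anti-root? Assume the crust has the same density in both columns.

Replacing a thickness d of crust by seawater at the top must be balanced by replacing crust with mantle at the base: d (ρ_c − ρ_w) = a (ρ_m − ρ_c).
d = a (ρ_m − ρ_c)/(ρ_c − ρ_w) = 29.52 km × 0.328/1.85 = 5.23 km.

5.23 km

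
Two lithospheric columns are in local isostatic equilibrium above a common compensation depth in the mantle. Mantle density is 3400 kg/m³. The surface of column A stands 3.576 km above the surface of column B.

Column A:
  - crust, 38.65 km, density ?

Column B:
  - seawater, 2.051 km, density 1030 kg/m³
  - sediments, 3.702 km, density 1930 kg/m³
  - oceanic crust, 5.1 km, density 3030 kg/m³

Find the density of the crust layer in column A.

Take the compensation level at the base of the deeper column (depth z_c below the surface of column A) and equate Σ ρ_i t_i down to z_c; mantle fills any gap and the z_c terms cancel.
Column A: 38.65×ρ + (z_c − 38.65)×3400
Column B: 3.576×0 + 2.051×1030 + 3.702×1930 + 5.1×3030 + (z_c − 3.576 − 10.853)×3400
The z_c×3400 term appears on both sides and cancels. Collect the known terms of each column as K = Σ(ρt)_known − 3400 × (depth of known layers): K_A = 0 − 3400×38.65 = −131410; K_B = 24710.39 − 3400×(3.576 + 10.853) = −24348.21.
Balance: K_A + 38.65×ρ = K_B, so ρ = (K_B − K_A)/38.65 = 107062/38.65 = 2770 kg/m³.

2770 kg/m³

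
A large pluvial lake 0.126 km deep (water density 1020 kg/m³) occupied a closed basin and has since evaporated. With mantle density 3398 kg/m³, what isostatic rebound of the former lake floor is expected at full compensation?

u = d ρ_w/ρ_m = 0.126 km × 1020/3398 = 0.0378 km.

0.0378 km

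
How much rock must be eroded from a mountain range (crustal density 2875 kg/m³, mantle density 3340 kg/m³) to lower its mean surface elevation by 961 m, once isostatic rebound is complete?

Net drop Δ = e − u = e − e ρ_c/ρ_m = e (ρ_m − ρ_c)/ρ_m.
e = Δ ρ_m/(ρ_m − ρ_c) = 961 m × 3340/465 = 6900 m.

6900 m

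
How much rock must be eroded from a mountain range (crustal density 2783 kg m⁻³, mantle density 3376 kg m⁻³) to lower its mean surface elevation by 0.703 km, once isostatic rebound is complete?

4 km

Net drop Δ = e − u = e − e ρ_c/ρ_m = e (ρ_m − ρ_c)/ρ_m.
e = Δ ρ_m/(ρ_m − ρ_c) = 0.703 km × 3376/593 = 4 km.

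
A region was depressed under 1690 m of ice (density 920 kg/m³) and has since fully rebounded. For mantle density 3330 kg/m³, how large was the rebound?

467 m

Removing the load lets mantle flow back in; uplift u satisfies ρ_ice t = ρ_m u.
u = t ρ_ice/ρ_m = 1690 m × 920/3330 = 467 m.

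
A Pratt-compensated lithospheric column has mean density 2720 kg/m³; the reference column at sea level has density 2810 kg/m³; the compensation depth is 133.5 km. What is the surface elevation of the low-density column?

4.42 km

ρ_ref D = ρ (D + h) → h = D (ρ_ref − ρ)/ρ.
h = 133.5 km × (2810 − 2720)/2720 = 4.42 km.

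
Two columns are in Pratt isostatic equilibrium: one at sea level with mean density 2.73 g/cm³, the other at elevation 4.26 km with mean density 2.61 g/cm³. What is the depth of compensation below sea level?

92.7 km

ρ_ref D = ρ (D + h) → D (ρ_ref − ρ) = ρ h.
D = ρ h/(ρ_ref − ρ) = 2.61 × 4.26 km/(2.73 − 2.61) = 92.7 km.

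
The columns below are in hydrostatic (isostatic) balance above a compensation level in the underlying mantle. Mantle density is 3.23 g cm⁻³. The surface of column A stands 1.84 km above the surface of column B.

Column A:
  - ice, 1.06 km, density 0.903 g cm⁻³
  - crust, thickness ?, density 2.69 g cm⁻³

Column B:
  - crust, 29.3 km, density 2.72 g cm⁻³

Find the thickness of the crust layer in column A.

34.1 km

Take the compensation level at the base of the deeper column (depth z_c below the surface of column A) and equate Σ ρ_i t_i down to z_c; mantle fills any gap and the z_c terms cancel.
Column A: 1.06×0.903 + x×2.69 + (z_c − 1.06 − x)×3.23
Column B: 1.84×0 + 29.3×2.72 + (z_c − 1.84 − 29.3)×3.23
The z_c×3.23 term appears on both sides and cancels. Collect the known terms of each column as K = Σ(ρt)_known − 3.23 × (depth of known layers): K_A = 0.95718 − 3.23×1.06 = −2.46662; K_B = 79.696 − 3.23×(1.84 + 29.3) = −20.8862.
Balance: K_A − x×(3.23 − 2.69) = K_B, so x = (K_A − K_B)/(3.23 − 2.69) = 18.4196/0.54 = 34.1 km.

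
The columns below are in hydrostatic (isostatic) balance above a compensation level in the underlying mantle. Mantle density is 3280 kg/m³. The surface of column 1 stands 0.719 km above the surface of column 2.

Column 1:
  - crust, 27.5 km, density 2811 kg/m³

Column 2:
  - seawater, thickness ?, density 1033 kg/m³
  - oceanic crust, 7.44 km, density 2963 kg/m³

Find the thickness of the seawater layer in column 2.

3.64 km

Take the compensation level at the base of the deeper column (depth z_c below the surface of column 1) and equate Σ ρ_i t_i down to z_c; mantle fills any gap and the z_c terms cancel.
Column 1: 27.5×2811 + (z_c − 27.5)×3280
Column 2: 0.719×0 + x×1033 + 7.44×2963 + (z_c − 0.719 − 7.44 − x)×3280
The z_c×3280 term appears on both sides and cancels. Collect the known terms of each column as K = Σ(ρt)_known − 3280 × (depth of known layers): K_1 = 77302.5 − 3280×27.5 = −12897.5; K_2 = 22044.72 − 3280×(0.719 + 7.44) = −4716.8.
Balance: K_1 = K_2 − x×(3280 − 1033), so x = (K_2 − K_1)/(3280 − 1033) = 8180.7/2247 = 3.64 km.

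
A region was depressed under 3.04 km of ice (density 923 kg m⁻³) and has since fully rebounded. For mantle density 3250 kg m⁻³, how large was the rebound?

Removing the load lets mantle flow back in; uplift u satisfies ρ_ice t = ρ_m u.
u = t ρ_ice/ρ_m = 3.04 km × 923/3250 = 0.863 km.

0.863 km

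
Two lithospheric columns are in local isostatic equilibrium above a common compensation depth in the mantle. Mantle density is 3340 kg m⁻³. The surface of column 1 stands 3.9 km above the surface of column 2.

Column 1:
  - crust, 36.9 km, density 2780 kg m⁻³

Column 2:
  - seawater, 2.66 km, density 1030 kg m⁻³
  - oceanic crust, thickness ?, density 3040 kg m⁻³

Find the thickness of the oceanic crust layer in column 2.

Take the compensation level at the base of the deeper column (depth z_c below the surface of column 1) and equate Σ ρ_i t_i down to z_c; mantle fills any gap and the z_c terms cancel.
Column 1: 36.9×2780 + (z_c − 36.9)×3340
Column 2: 3.9×0 + 2.66×1030 + x×3040 + (z_c − 3.9 − 2.66 − x)×3340
The z_c×3340 term appears on both sides and cancels. Collect the known terms of each column as K = Σ(ρt)_known − 3340 × (depth of known layers): K_1 = 102582 − 3340×36.9 = −20664; K_2 = 2739.8 − 3340×(3.9 + 2.66) = −19170.6.
Balance: K_1 = K_2 − x×(3340 − 3040), so x = (K_2 − K_1)/(3340 − 3040) = 1493.4/300 = 4.98 km.

4.98 km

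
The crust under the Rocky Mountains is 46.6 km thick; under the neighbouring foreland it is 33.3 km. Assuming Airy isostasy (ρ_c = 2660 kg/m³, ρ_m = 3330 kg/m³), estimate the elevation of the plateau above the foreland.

Excess crust Δ = 46.6 km − 33.3 km = 13.3 km, split between elevation h and root r with h + r = Δ.
Airy balance ρ_c h = (ρ_m − ρ_c) r gives r = h ρ_c/(ρ_m − ρ_c), so h (1 + ρ_c/(ρ_m − ρ_c)) = Δ, i.e. h = Δ (ρ_m − ρ_c)/ρ_m.
h = 13.3 km × 670/3330 = 2.68 km.

2.68 km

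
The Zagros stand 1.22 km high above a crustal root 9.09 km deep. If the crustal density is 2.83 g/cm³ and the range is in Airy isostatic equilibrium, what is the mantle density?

3.21 g/cm³

Airy balance: ρ_c h = (ρ_m − ρ_c) r → ρ_m = ρ_c (1 + h/r).
ρ_m = 2.83 × (1 + 1.22 km/9.09 km) = 3.21 g/cm³.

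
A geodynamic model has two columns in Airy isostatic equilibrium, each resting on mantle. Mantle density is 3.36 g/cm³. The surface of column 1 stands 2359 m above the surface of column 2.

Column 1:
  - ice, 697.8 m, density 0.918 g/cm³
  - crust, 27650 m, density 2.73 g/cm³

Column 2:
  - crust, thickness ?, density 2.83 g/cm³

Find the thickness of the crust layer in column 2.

Take the compensation level at the base of the deeper column (depth z_c below the surface of column 1) and equate Σ ρ_i t_i down to z_c; mantle fills any gap and the z_c terms cancel.
Column 1: 697.8×0.918 + 27650×2.73 + (z_c − 28347.8)×3.36
Column 2: 2359×0 + x×2.83 + (z_c − 2359 − 0 − x)×3.36
The z_c×3.36 term appears on both sides and cancels. Collect the known terms of each column as K = Σ(ρt)_known − 3.36 × (depth of known layers): K_1 = 76125.0804 − 3.36×28347.8 = −19123.5276; K_2 = 0 − 3.36×(2359 + 0) = −7926.24.
Balance: K_1 = K_2 − x×(3.36 − 2.83), so x = (K_2 − K_1)/(3.36 − 2.83) = 11197.3/0.53 = 21100 m.

21100 m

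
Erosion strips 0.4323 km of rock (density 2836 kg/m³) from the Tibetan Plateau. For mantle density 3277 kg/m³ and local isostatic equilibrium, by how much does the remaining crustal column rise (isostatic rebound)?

Unloading: uplift u = e ρ_c/ρ_m = 0.4323 km × 2836/3277 = 0.374 km.

0.374 km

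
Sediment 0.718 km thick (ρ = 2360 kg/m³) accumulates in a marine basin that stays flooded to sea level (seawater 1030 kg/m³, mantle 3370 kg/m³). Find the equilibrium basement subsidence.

Submarine loading: the sediment displaces seawater, and the subsidence is in turn flooded, so s (ρ_m − ρ_w) = t (ρ_sed − ρ_w).
s = 0.718 km × (2360 − 1030) / (3370 − 1030) = 0.408 km.

0.408 km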